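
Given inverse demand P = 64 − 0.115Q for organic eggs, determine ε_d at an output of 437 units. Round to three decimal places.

At Q = 437, P = 64 − 0.115(437) = 13.74.
dP/dQ = −0.115, so dQ/dP = 1/(−0.115) = -8.696.
ε = (dQ/dP)(P/Q) = (-8.696)(13.74/437).

-0.274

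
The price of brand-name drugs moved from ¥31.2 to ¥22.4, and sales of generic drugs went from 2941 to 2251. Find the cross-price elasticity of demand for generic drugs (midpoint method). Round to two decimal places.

ΔQ_x = 2251 − 2941 = -690; ΔP_y = 22.4 − 31.2 = -8.8.
Midpoints: P̄_y = 26.80, Q̄_x = 2596.0.
ε_xy = (ΔQ_x/ΔP_y)(P̄_y/Q̄_x) = (-690/-8.8)(26.80/2596.0).

0.81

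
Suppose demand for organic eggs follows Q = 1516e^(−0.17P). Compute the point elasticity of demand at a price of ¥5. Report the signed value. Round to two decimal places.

-0.85

At P = 5, Q = 647.961.
dQ/dP = −0.17·1516e^(−0.17P) = −0.17Q = -110.153.
ε = (dQ/dP)(P/Q) = (-110.153)(5/647.961).
|ε| < 1, so demand is inelastic at this price.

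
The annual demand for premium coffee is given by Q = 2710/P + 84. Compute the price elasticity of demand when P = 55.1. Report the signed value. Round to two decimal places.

At P = 55.1, Q = 133.183.
dQ/dP = −2710/P² = -0.893.
ε = (dQ/dP)(P/Q) = (-0.893)(55.1/133.183).
|ε| < 1, so demand is inelastic at this price.

-0.37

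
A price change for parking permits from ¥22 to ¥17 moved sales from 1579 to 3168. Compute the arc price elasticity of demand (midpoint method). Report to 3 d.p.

-2.611

ΔQ = 3168 − 1579 = 1589; ΔP = 17 − 22 = -5.
Midpoints: P̄ = 19.50, Q̄ = 2373.5.
ε = (ΔQ/ΔP)(P̄/Q̄) = (1589/-5)(19.50/2373.5).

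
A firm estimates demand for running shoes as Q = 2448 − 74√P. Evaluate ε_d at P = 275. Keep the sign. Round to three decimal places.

At P = 275, Q = 1220.849.
dQ/dP = −74/(2√P) = -2.231.
ε = (dQ/dP)(P/Q) = (-2.231)(275/1220.849).

-0.503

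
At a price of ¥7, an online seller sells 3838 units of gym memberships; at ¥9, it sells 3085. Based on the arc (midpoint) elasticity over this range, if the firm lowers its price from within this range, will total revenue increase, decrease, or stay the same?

decrease

Arc ε = (-753/2)(8.00/3461.5) ≈ -0.870.
|ε| = 0.87 < 1, so demand is inelastic. A price cut therefore reduces total revenue.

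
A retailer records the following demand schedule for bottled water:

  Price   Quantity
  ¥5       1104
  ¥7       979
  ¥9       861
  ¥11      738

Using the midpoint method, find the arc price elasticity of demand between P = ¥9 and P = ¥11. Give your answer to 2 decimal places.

-0.77

At P = 9, Q = 861; at P = 11, Q = 738.
ΔQ = -123, ΔP = 2. Midpoints: P̄ = 10.00, Q̄ = 799.5.
ε = (ΔQ/ΔP)(P̄/Q̄) = (-123/2)(10.00/799.5).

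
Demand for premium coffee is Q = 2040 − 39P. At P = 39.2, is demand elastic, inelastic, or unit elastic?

elastic

Q = 511.200, dQ/dP = -39.
ε = (dQ/dP)(P/Q) ≈ -2.991.
|ε| = 2.99 > 1.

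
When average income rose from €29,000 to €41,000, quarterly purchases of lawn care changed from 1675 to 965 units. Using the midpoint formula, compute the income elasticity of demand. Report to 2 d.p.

ΔQ = -710, ΔI = 12000. Midpoints: Ī = 35,000, Q̄ = 1320.0.
ε_I = (ΔQ/ΔI)(Ī/Q̄) = (-710/12000)(35000/1320.0).
ε_I < 0, so the good is inferior.

-1.57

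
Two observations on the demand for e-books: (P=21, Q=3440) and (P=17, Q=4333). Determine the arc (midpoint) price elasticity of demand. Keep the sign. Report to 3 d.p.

ΔQ = 4333 − 3440 = 893; ΔP = 17 − 21 = -4.
Midpoints: P̄ = 19.00, Q̄ = 3886.5.
ε = (ΔQ/ΔP)(P̄/Q̄) = (893/-4)(19.00/3886.5).

-1.091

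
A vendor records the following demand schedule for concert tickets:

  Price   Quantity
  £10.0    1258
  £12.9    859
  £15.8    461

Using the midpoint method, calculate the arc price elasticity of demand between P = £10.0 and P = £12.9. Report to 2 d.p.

-1.49

At P = 10.0, Q = 1258; at P = 12.9, Q = 859.
ΔQ = -399, ΔP = 2.9. Midpoints: P̄ = 11.45, Q̄ = 1058.5.
ε = (ΔQ/ΔP)(P̄/Q̄) = (-399/2.9)(11.45/1058.5).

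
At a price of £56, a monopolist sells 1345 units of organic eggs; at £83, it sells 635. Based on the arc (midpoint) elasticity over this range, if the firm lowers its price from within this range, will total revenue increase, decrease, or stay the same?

Arc ε = (-710/27)(69.50/990.0) ≈ -1.846.
|ε| = 1.85 > 1, so demand is elastic. A price cut therefore raises total revenue.

increase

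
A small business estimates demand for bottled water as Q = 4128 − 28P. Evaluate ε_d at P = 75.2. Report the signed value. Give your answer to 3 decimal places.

-1.041

At P = 75.2, Q = 2022.400.
dQ/dP = −28.
ε = (dQ/dP)(P/Q) = (-28)(75.2/2022.400).
|ε| > 1, so demand is elastic at this price.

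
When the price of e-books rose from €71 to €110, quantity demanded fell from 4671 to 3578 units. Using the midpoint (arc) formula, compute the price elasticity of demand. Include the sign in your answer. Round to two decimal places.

ΔQ = 3578 − 4671 = -1093; ΔP = 110 − 71 = 39.
Midpoints: P̄ = 90.50, Q̄ = 4124.5.
ε = (ΔQ/ΔP)(P̄/Q̄) = (-1093/39)(90.50/4124.5).

-0.61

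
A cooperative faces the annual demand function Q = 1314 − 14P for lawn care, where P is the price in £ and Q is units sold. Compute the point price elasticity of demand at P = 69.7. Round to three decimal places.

-2.885

At P = 69.7, Q = 338.200.
dQ/dP = −14.
ε = (dQ/dP)(P/Q) = (-14)(69.7/338.200).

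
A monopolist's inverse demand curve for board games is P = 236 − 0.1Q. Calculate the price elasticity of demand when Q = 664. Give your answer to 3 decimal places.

-2.554

At Q = 664, P = 236 − 0.1(664) = 169.60.
dP/dQ = −0.1, so dQ/dP = 1/(−0.1) = -10.000.
ε = (dQ/dP)(P/Q) = (-10.000)(169.60/664).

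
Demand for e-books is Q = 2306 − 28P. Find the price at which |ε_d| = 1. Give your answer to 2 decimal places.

41.18

For linear demand Q = a − bP, ε = −bP/(a − bP). |ε| = 1 when bP = a − bP, i.e. P = a/(2b).
P = 2306/(2·28) = 2306/56 = 41.1786.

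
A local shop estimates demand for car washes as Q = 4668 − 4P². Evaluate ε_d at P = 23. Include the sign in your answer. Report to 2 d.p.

-1.66

At P = 23, Q = 2552.
dQ/dP = −8P = -184.
ε = (dQ/dP)(P/Q) = (-184)(23/2552).
|ε| > 1, so demand is elastic at this price.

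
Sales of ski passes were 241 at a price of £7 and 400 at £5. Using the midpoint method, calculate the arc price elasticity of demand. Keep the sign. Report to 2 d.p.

-1.49

ΔQ = 400 − 241 = 159; ΔP = 5 − 7 = -2.
Midpoints: P̄ = 6.00, Q̄ = 320.5.
ε = (ΔQ/ΔP)(P̄/Q̄) = (159/-2)(6.00/320.5).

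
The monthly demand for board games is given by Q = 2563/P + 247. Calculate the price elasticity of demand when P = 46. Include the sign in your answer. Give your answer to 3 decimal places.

-0.184

At P = 46, Q = 302.717.
dQ/dP = −2563/P² = -1.211.
ε = (dQ/dP)(P/Q) = (-1.211)(46/302.717).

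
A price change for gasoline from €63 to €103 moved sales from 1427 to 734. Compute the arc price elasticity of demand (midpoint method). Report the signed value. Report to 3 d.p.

-1.331

ΔQ = 734 − 1427 = -693; ΔP = 103 − 63 = 40.
Midpoints: P̄ = 83.00, Q̄ = 1080.5.
ε = (ΔQ/ΔP)(P̄/Q̄) = (-693/40)(83.00/1080.5).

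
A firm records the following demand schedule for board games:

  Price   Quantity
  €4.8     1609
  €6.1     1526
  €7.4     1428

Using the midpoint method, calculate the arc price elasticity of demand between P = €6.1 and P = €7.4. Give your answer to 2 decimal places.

-0.34

At P = 6.1, Q = 1526; at P = 7.4, Q = 1428.
ΔQ = -98, ΔP = 1.3. Midpoints: P̄ = 6.75, Q̄ = 1477.0.
ε = (ΔQ/ΔP)(P̄/Q̄) = (-98/1.3)(6.75/1477.0).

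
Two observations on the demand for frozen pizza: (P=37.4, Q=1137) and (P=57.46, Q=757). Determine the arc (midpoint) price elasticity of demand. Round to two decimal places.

ΔQ = 757 − 1137 = -380; ΔP = 57.46 − 37.4 = 20.06.
Midpoints: P̄ = 47.43, Q̄ = 947.0.
ε = (ΔQ/ΔP)(P̄/Q̄) = (-380/20.06)(47.43/947.0).

-0.95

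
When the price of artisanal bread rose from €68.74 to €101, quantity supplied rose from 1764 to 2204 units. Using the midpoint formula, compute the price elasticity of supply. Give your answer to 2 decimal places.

ΔQ = 2204 − 1764 = 440; ΔP = 101 − 68.74 = 32.26.
Midpoints: P̄ = 84.87, Q̄ = 1984.0.
ε_s = (ΔQ/ΔP)(P̄/Q̄) = (440/32.26)(84.87/1984.0).

0.58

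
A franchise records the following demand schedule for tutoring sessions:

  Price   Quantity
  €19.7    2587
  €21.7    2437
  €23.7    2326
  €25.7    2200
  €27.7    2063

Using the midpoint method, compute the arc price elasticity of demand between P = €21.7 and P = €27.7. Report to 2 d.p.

At P = 21.7, Q = 2437; at P = 27.7, Q = 2063.
ΔQ = -374, ΔP = 6.0. Midpoints: P̄ = 24.70, Q̄ = 2250.0.
ε = (ΔQ/ΔP)(P̄/Q̄) = (-374/6.0)(24.70/2250.0).

-0.68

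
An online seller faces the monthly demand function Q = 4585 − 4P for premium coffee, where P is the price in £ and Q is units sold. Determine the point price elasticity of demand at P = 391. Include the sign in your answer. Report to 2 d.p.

At P = 391, Q = 3021.
dQ/dP = −4.
ε = (dQ/dP)(P/Q) = (-4)(391/3021).

-0.52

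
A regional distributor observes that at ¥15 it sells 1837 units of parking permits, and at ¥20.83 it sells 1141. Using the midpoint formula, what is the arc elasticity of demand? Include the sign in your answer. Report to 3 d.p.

ΔQ = 1141 − 1837 = -696; ΔP = 20.83 − 15 = 5.83.
Midpoints: P̄ = 17.91, Q̄ = 1489.0.
ε = (ΔQ/ΔP)(P̄/Q̄) = (-696/5.83)(17.91/1489.0).

-1.436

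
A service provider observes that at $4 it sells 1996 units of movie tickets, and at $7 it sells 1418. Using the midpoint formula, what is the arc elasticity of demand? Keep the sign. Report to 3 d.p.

ΔQ = 1418 − 1996 = -578; ΔP = 7 − 4 = 3.
Midpoints: P̄ = 5.50, Q̄ = 1707.0.
ε = (ΔQ/ΔP)(P̄/Q̄) = (-578/3)(5.50/1707.0).

-0.621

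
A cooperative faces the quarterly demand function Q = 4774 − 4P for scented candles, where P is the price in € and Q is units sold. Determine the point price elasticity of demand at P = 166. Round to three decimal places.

-0.162

At P = 166, Q = 4110.
dQ/dP = −4.
ε = (dQ/dP)(P/Q) = (-4)(166/4110).
|ε| < 1, so demand is inelastic at this price.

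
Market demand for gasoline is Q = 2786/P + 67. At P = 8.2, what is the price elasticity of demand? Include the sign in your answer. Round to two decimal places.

At P = 8.2, Q = 406.756.
dQ/dP = −2786/P² = -41.434.
ε = (dQ/dP)(P/Q) = (-41.434)(8.2/406.756).
|ε| < 1, so demand is inelastic at this price.

-0.84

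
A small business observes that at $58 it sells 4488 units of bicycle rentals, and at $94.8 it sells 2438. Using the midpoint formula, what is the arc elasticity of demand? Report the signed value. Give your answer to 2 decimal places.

-1.23

ΔQ = 2438 − 4488 = -2050; ΔP = 94.8 − 58 = 36.8.
Midpoints: P̄ = 76.40, Q̄ = 3463.0.
ε = (ΔQ/ΔP)(P̄/Q̄) = (-2050/36.8)(76.40/3463.0).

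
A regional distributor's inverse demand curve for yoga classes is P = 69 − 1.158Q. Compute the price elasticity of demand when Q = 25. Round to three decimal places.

At Q = 25, P = 69 − 1.158(25) = 40.05.
dP/dQ = −1.158, so dQ/dP = 1/(−1.158) = -0.864.
ε = (dQ/dP)(P/Q) = (-0.864)(40.05/25).

-1.383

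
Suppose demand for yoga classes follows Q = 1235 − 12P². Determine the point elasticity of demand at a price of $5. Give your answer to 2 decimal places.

-0.64

At P = 5, Q = 935.
dQ/dP = −24P = -120.
ε = (dQ/dP)(P/Q) = (-120)(5/935).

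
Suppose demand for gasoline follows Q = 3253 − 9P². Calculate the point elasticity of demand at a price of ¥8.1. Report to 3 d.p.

-0.444

At P = 8.1, Q = 2662.510.
dQ/dP = −18P = -145.800.
ε = (dQ/dP)(P/Q) = (-145.800)(8.1/2662.510).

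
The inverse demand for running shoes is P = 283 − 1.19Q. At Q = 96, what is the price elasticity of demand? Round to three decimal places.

-1.477

At Q = 96, P = 283 − 1.19(96) = 168.76.
dP/dQ = −1.19, so dQ/dP = 1/(−1.19) = -0.840.
ε = (dQ/dP)(P/Q) = (-0.840)(168.76/96).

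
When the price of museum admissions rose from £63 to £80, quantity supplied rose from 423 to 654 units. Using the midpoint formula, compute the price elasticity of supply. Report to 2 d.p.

ΔQ = 654 − 423 = 231; ΔP = 80 − 63 = 17.
Midpoints: P̄ = 71.50, Q̄ = 538.5.
ε_s = (ΔQ/ΔP)(P̄/Q̄) = (231/17)(71.50/538.5).

1.80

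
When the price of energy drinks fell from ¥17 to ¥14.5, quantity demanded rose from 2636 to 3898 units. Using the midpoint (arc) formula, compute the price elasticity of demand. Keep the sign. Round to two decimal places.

-2.43

ΔQ = 3898 − 2636 = 1262; ΔP = 14.5 − 17 = -2.5.
Midpoints: P̄ = 15.75, Q̄ = 3267.0.
ε = (ΔQ/ΔP)(P̄/Q̄) = (1262/-2.5)(15.75/3267.0).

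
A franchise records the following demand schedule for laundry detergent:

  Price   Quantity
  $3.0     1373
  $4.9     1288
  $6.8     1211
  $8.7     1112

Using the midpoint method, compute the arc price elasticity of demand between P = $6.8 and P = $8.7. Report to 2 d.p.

-0.35

At P = 6.8, Q = 1211; at P = 8.7, Q = 1112.
ΔQ = -99, ΔP = 1.9. Midpoints: P̄ = 7.75, Q̄ = 1161.5.
ε = (ΔQ/ΔP)(P̄/Q̄) = (-99/1.9)(7.75/1161.5).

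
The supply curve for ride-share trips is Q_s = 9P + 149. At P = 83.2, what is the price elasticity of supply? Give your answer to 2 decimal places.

At P = 83.2, Q_s = 897.80.
dQ_s/dP = 9.
ε_s = (dQ_s/dP)(P/Q_s) = (9)(83.2/897.80).

0.83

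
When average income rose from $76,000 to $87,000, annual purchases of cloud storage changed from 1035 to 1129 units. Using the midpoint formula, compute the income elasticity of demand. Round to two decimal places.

0.64

ΔQ = 94, ΔI = 11000. Midpoints: Ī = 81,500, Q̄ = 1082.0.
ε_I = (ΔQ/ΔI)(Ī/Q̄) = (94/11000)(81500/1082.0).
ε_I > 0, so the good is normal.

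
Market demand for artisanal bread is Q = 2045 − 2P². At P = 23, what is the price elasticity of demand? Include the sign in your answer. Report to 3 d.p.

-2.144

At P = 23, Q = 987.
dQ/dP = −4P = -92.
ε = (dQ/dP)(P/Q) = (-92)(23/987).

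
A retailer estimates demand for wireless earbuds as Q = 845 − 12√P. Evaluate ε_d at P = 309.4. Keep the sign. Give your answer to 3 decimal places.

-0.166

At P = 309.4, Q = 633.923.
dQ/dP = −12/(2√P) = -0.341.
ε = (dQ/dP)(P/Q) = (-0.341)(309.4/633.923).
|ε| < 1, so demand is inelastic at this price.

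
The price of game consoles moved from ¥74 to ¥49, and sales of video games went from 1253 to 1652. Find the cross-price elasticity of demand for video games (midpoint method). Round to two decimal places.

ΔQ_x = 1652 − 1253 = 399; ΔP_y = 49 − 74 = -25.
Midpoints: P̄_y = 61.50, Q̄_x = 1452.5.
ε_xy = (ΔQ_x/ΔP_y)(P̄_y/Q̄_x) = (399/-25)(61.50/1452.5).

-0.68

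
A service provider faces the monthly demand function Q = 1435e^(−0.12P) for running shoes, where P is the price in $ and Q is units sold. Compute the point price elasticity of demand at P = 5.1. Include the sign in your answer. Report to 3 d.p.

-0.612

At P = 5.1, Q = 778.151.
dQ/dP = −0.12·1435e^(−0.12P) = −0.12Q = -93.378.
ε = (dQ/dP)(P/Q) = (-93.378)(5.1/778.151).
|ε| < 1, so demand is inelastic at this price.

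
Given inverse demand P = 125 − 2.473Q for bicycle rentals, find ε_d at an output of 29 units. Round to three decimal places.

-0.743

At Q = 29, P = 125 − 2.473(29) = 53.28.
dP/dQ = −2.473, so dQ/dP = 1/(−2.473) = -0.404.
ε = (dQ/dP)(P/Q) = (-0.404)(53.28/29).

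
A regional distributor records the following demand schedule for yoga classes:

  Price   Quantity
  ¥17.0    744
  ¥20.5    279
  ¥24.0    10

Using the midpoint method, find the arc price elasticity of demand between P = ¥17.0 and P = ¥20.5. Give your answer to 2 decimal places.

At P = 17.0, Q = 744; at P = 20.5, Q = 279.
ΔQ = -465, ΔP = 3.5. Midpoints: P̄ = 18.75, Q̄ = 511.5.
ε = (ΔQ/ΔP)(P̄/Q̄) = (-465/3.5)(18.75/511.5).

-4.87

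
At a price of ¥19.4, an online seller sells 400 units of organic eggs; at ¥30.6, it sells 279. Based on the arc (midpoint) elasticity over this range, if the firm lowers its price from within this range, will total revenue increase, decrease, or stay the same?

Arc ε = (-121/11.2)(25.00/339.5) ≈ -0.796.
|ε| = 0.80 < 1, so demand is inelastic. A price cut therefore reduces total revenue.

decrease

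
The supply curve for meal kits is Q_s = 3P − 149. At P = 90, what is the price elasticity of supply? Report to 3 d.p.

2.231

At P = 90, Q_s = 121.
dQ_s/dP = 3.
ε_s = (dQ_s/dP)(P/Q_s) = (3)(90/121).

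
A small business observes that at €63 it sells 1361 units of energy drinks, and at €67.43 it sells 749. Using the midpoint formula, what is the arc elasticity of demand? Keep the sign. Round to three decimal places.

ΔQ = 749 − 1361 = -612; ΔP = 67.43 − 63 = 4.43.
Midpoints: P̄ = 65.22, Q̄ = 1055.0.
ε = (ΔQ/ΔP)(P̄/Q̄) = (-612/4.43)(65.22/1055.0).

-8.540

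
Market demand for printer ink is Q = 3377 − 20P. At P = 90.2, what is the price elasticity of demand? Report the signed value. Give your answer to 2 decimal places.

-1.15

At P = 90.2, Q = 1573.
dQ/dP = −20.
ε = (dQ/dP)(P/Q) = (-20)(90.2/1573).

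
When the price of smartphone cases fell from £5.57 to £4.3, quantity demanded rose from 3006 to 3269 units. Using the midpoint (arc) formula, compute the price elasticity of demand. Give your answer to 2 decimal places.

ΔQ = 3269 − 3006 = 263; ΔP = 4.3 − 5.57 = -1.27.
Midpoints: P̄ = 4.94, Q̄ = 3137.5.
ε = (ΔQ/ΔP)(P̄/Q̄) = (263/-1.27)(4.94/3137.5).

-0.33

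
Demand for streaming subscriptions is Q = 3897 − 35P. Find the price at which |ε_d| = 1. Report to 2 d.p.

55.67

For linear demand Q = a − bP, ε = −bP/(a − bP). |ε| = 1 when bP = a − bP, i.e. P = a/(2b).
P = 3897/(2·35) = 3897/70 = 55.6714.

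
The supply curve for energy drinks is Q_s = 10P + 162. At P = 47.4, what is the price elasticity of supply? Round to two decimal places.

0.75

At P = 47.4, Q_s = 636.
dQ_s/dP = 10.
ε_s = (dQ_s/dP)(P/Q_s) = (10)(47.4/636).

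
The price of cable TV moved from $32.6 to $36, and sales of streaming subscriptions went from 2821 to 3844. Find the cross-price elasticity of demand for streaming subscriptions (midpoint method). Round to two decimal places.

ΔQ_x = 3844 − 2821 = 1023; ΔP_y = 36 − 32.6 = 3.4.
Midpoints: P̄_y = 34.30, Q̄_x = 3332.5.
ε_xy = (ΔQ_x/ΔP_y)(P̄_y/Q̄_x) = (1023/3.4)(34.30/3332.5).
ε_xy > 0, so the goods are substitutes.

3.10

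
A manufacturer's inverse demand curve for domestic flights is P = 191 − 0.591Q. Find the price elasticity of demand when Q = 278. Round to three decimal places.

At Q = 278, P = 191 − 0.591(278) = 26.70.
dP/dQ = −0.591, so dQ/dP = 1/(−0.591) = -1.692.
ε = (dQ/dP)(P/Q) = (-1.692)(26.70/278).

-0.163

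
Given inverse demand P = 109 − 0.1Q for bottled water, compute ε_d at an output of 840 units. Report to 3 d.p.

-0.298

At Q = 840, P = 109 − 0.1(840) = 25.00.
dP/dQ = −0.1, so dQ/dP = 1/(−0.1) = -10.000.
ε = (dQ/dP)(P/Q) = (-10.000)(25.00/840).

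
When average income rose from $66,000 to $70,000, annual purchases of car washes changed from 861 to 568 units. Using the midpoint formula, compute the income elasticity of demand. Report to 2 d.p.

ΔQ = -293, ΔI = 4000. Midpoints: Ī = 68,000, Q̄ = 714.5.
ε_I = (ΔQ/ΔI)(Ī/Q̄) = (-293/4000)(68000/714.5).
ε_I < 0, so the good is inferior.

-6.97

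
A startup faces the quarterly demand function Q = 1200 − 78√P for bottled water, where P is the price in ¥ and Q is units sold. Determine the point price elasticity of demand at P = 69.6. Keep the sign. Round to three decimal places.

-0.592

At P = 69.6, Q = 549.272.
dQ/dP = −78/(2√P) = -4.675.
ε = (dQ/dP)(P/Q) = (-4.675)(69.6/549.272).
|ε| < 1, so demand is inelastic at this price.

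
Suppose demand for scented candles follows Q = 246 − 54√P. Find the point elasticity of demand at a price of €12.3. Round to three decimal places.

-1.673

At P = 12.3, Q = 56.615.
dQ/dP = −54/(2√P) = -7.699.
ε = (dQ/dP)(P/Q) = (-7.699)(12.3/56.615).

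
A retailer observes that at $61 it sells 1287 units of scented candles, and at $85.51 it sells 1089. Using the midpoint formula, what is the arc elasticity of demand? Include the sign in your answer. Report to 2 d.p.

-0.50

ΔQ = 1089 − 1287 = -198; ΔP = 85.51 − 61 = 24.51.
Midpoints: P̄ = 73.25, Q̄ = 1188.0.
ε = (ΔQ/ΔP)(P̄/Q̄) = (-198/24.51)(73.25/1188.0).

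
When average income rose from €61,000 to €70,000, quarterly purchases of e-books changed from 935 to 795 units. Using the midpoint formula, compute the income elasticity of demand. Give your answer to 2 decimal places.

-1.18

ΔQ = -140, ΔI = 9000. Midpoints: Ī = 65,500, Q̄ = 865.0.
ε_I = (ΔQ/ΔI)(Ī/Q̄) = (-140/9000)(65500/865.0).
ε_I < 0, so the good is inferior.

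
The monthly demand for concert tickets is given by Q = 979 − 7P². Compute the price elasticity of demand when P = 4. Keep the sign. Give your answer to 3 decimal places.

-0.258

At P = 4, Q = 867.
dQ/dP = −14P = -56.
ε = (dQ/dP)(P/Q) = (-56)(4/867).
|ε| < 1, so demand is inelastic at this price.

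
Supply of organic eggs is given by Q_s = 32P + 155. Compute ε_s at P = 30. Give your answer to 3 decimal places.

0.861

At P = 30, Q_s = 1115.
dQ_s/dP = 32.
ε_s = (dQ_s/dP)(P/Q_s) = (32)(30/1115).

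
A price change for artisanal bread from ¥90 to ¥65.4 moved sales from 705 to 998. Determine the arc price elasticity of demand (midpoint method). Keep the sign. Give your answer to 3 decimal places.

-1.087

ΔQ = 998 − 705 = 293; ΔP = 65.4 − 90 = -24.6.
Midpoints: P̄ = 77.70, Q̄ = 851.5.
ε = (ΔQ/ΔP)(P̄/Q̄) = (293/-24.6)(77.70/851.5).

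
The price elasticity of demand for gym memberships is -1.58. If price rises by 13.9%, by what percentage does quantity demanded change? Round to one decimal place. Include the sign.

-22.0%

%ΔQ ≈ ε × %ΔP = (-1.58)(13.9%) = -21.96%.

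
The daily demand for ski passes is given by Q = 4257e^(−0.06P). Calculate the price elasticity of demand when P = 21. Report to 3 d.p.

-1.260

At P = 21, Q = 1207.515.
dQ/dP = −0.06·4257e^(−0.06P) = −0.06Q = -72.451.
ε = (dQ/dP)(P/Q) = (-72.451)(21/1207.515).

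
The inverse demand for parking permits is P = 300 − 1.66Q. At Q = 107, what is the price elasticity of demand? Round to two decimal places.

At Q = 107, P = 300 − 1.66(107) = 122.38.
dP/dQ = −1.66, so dQ/dP = 1/(−1.66) = -0.602.
ε = (dQ/dP)(P/Q) = (-0.602)(122.38/107).

-0.69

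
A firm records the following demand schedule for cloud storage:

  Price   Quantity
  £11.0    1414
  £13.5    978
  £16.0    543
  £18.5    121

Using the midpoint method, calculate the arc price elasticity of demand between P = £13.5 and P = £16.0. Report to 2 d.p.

At P = 13.5, Q = 978; at P = 16.0, Q = 543.
ΔQ = -435, ΔP = 2.5. Midpoints: P̄ = 14.75, Q̄ = 760.5.
ε = (ΔQ/ΔP)(P̄/Q̄) = (-435/2.5)(14.75/760.5).

-3.37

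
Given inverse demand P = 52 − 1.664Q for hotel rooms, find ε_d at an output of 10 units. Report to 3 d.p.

At Q = 10, P = 52 − 1.664(10) = 35.36.
dP/dQ = −1.664, so dQ/dP = 1/(−1.664) = -0.601.
ε = (dQ/dP)(P/Q) = (-0.601)(35.36/10).

-2.125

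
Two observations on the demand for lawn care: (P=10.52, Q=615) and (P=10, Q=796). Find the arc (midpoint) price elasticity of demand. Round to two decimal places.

-5.06

ΔQ = 796 − 615 = 181; ΔP = 10 − 10.52 = -0.52.
Midpoints: P̄ = 10.26, Q̄ = 705.5.
ε = (ΔQ/ΔP)(P̄/Q̄) = (181/-0.52)(10.26/705.5).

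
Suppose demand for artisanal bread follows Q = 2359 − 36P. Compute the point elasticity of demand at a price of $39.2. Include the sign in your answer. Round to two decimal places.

-1.49

At P = 39.2, Q = 947.800.
dQ/dP = −36.
ε = (dQ/dP)(P/Q) = (-36)(39.2/947.800).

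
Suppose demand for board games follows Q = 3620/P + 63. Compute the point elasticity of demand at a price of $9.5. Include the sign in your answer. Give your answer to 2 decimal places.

At P = 9.5, Q = 444.053.
dQ/dP = −3620/P² = -40.111.
ε = (dQ/dP)(P/Q) = (-40.111)(9.5/444.053).
|ε| < 1, so demand is inelastic at this price.

-0.86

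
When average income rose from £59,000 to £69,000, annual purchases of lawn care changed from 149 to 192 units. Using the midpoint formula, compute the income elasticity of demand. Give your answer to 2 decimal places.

ΔQ = 43, ΔI = 10000. Midpoints: Ī = 64,000, Q̄ = 170.5.
ε_I = (ΔQ/ΔI)(Ī/Q̄) = (43/10000)(64000/170.5).
ε_I > 0, so the good is normal.

1.61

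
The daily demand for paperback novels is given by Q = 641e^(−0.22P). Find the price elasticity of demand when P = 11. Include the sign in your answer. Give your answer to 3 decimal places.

At P = 11, Q = 56.999.
dQ/dP = −0.22·641e^(−0.22P) = −0.22Q = -12.540.
ε = (dQ/dP)(P/Q) = (-12.540)(11/56.999).

-2.420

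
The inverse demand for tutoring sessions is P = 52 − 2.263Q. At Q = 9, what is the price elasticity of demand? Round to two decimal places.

At Q = 9, P = 52 − 2.263(9) = 31.63.
dP/dQ = −2.263, so dQ/dP = 1/(−2.263) = -0.442.
ε = (dQ/dP)(P/Q) = (-0.442)(31.63/9).

-1.55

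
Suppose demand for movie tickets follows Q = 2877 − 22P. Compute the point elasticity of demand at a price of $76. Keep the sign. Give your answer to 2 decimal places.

At P = 76, Q = 1205.
dQ/dP = −22.
ε = (dQ/dP)(P/Q) = (-22)(76/1205).
|ε| > 1, so demand is elastic at this price.

-1.39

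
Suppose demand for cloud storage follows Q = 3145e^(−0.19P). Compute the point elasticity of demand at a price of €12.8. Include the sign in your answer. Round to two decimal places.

-2.43

At P = 12.8, Q = 276.323.
dQ/dP = −0.19·3145e^(−0.19P) = −0.19Q = -52.501.
ε = (dQ/dP)(P/Q) = (-52.501)(12.8/276.323).
|ε| > 1, so demand is elastic at this price.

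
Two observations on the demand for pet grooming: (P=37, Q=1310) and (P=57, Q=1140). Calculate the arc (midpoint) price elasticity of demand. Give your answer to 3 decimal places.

-0.326

ΔQ = 1140 − 1310 = -170; ΔP = 57 − 37 = 20.
Midpoints: P̄ = 47.00, Q̄ = 1225.0.
ε = (ΔQ/ΔP)(P̄/Q̄) = (-170/20)(47.00/1225.0).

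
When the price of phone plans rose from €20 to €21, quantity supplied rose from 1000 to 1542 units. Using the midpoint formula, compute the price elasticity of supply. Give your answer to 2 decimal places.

ΔQ = 1542 − 1000 = 542; ΔP = 21 − 20 = 1.
Midpoints: P̄ = 20.50, Q̄ = 1271.0.
ε_s = (ΔQ/ΔP)(P̄/Q̄) = (542/1)(20.50/1271.0).

8.74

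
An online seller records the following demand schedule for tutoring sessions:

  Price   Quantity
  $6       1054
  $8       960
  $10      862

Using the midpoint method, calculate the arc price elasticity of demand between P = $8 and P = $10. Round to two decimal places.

-0.48

At P = 8, Q = 960; at P = 10, Q = 862.
ΔQ = -98, ΔP = 2. Midpoints: P̄ = 9.00, Q̄ = 911.0.
ε = (ΔQ/ΔP)(P̄/Q̄) = (-98/2)(9.00/911.0).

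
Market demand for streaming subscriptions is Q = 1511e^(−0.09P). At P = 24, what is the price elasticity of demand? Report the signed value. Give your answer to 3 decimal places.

-2.160

At P = 24, Q = 174.256.
dQ/dP = −0.09·1511e^(−0.09P) = −0.09Q = -15.683.
ε = (dQ/dP)(P/Q) = (-15.683)(24/174.256).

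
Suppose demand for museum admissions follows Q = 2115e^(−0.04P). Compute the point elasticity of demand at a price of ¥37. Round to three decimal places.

-1.480

At P = 37, Q = 481.454.
dQ/dP = −0.04·2115e^(−0.04P) = −0.04Q = -19.258.
ε = (dQ/dP)(P/Q) = (-19.258)(37/481.454).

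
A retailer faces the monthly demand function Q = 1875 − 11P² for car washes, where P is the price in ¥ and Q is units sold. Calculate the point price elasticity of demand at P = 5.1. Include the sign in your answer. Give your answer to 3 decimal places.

At P = 5.1, Q = 1588.890.
dQ/dP = −22P = -112.200.
ε = (dQ/dP)(P/Q) = (-112.200)(5.1/1588.890).

-0.360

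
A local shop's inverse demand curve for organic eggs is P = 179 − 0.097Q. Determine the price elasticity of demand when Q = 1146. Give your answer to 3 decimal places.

At Q = 1146, P = 179 − 0.097(1146) = 67.84.
dP/dQ = −0.097, so dQ/dP = 1/(−0.097) = -10.309.
ε = (dQ/dP)(P/Q) = (-10.309)(67.84/1146).

-0.610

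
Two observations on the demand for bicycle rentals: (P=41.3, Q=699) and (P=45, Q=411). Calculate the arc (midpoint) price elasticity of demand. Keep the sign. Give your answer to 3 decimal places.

-6.052

ΔQ = 411 − 699 = -288; ΔP = 45 − 41.3 = 3.7.
Midpoints: P̄ = 43.15, Q̄ = 555.0.
ε = (ΔQ/ΔP)(P̄/Q̄) = (-288/3.7)(43.15/555.0).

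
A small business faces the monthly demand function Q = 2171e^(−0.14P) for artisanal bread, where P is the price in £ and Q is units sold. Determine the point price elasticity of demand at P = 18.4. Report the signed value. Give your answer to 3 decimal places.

-2.576

At P = 18.4, Q = 165.165.
dQ/dP = −0.14·2171e^(−0.14P) = −0.14Q = -23.123.
ε = (dQ/dP)(P/Q) = (-23.123)(18.4/165.165).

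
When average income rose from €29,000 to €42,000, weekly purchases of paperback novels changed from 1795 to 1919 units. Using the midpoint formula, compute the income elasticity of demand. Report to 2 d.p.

0.18

ΔQ = 124, ΔI = 13000. Midpoints: Ī = 35,500, Q̄ = 1857.0.
ε_I = (ΔQ/ΔI)(Ī/Q̄) = (124/13000)(35500/1857.0).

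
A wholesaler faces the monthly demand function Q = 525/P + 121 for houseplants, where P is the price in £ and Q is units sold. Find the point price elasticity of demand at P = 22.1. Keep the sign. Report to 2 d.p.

-0.16

At P = 22.1, Q = 144.756.
dQ/dP = −525/P² = -1.075.
ε = (dQ/dP)(P/Q) = (-1.075)(22.1/144.756).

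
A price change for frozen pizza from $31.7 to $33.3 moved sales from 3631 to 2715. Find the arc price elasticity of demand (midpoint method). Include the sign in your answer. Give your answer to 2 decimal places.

-5.86

ΔQ = 2715 − 3631 = -916; ΔP = 33.3 − 31.7 = 1.6.
Midpoints: P̄ = 32.50, Q̄ = 3173.0.
ε = (ΔQ/ΔP)(P̄/Q̄) = (-916/1.6)(32.50/3173.0).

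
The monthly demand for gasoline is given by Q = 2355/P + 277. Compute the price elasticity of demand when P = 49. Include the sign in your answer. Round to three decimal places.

-0.148

At P = 49, Q = 325.061.
dQ/dP = −2355/P² = -0.981.
ε = (dQ/dP)(P/Q) = (-0.981)(49/325.061).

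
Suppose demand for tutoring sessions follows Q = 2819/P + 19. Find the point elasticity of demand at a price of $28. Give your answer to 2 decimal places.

At P = 28, Q = 119.679.
dQ/dP = −2819/P² = -3.596.
ε = (dQ/dP)(P/Q) = (-3.596)(28/119.679).
|ε| < 1, so demand is inelastic at this price.

-0.84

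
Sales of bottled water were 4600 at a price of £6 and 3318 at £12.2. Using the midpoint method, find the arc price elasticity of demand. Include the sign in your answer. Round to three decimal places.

-0.475

ΔQ = 3318 − 4600 = -1282; ΔP = 12.2 − 6 = 6.2.
Midpoints: P̄ = 9.10, Q̄ = 3959.0.
ε = (ΔQ/ΔP)(P̄/Q̄) = (-1282/6.2)(9.10/3959.0).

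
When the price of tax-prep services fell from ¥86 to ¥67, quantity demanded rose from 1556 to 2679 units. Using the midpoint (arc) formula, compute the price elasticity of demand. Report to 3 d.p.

ΔQ = 2679 − 1556 = 1123; ΔP = 67 − 86 = -19.
Midpoints: P̄ = 76.50, Q̄ = 2117.5.
ε = (ΔQ/ΔP)(P̄/Q̄) = (1123/-19)(76.50/2117.5).

-2.135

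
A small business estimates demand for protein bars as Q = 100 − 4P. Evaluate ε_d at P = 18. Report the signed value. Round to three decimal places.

-2.571

At P = 18, Q = 28.
dQ/dP = −4.
ε = (dQ/dP)(P/Q) = (-4)(18/28).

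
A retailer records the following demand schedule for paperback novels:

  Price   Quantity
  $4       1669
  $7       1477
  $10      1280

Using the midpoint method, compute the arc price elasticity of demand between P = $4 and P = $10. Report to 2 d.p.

-0.31

At P = 4, Q = 1669; at P = 10, Q = 1280.
ΔQ = -389, ΔP = 6. Midpoints: P̄ = 7.00, Q̄ = 1474.5.
ε = (ΔQ/ΔP)(P̄/Q̄) = (-389/6)(7.00/1474.5).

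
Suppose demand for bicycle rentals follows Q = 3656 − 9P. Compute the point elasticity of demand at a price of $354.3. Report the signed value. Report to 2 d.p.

-6.82

At P = 354.3, Q = 467.300.
dQ/dP = −9.
ε = (dQ/dP)(P/Q) = (-9)(354.3/467.300).
|ε| > 1, so demand is elastic at this price.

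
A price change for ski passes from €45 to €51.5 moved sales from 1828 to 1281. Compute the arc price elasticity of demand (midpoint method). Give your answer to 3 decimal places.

ΔQ = 1281 − 1828 = -547; ΔP = 51.5 − 45 = 6.5.
Midpoints: P̄ = 48.25, Q̄ = 1554.5.
ε = (ΔQ/ΔP)(P̄/Q̄) = (-547/6.5)(48.25/1554.5).

-2.612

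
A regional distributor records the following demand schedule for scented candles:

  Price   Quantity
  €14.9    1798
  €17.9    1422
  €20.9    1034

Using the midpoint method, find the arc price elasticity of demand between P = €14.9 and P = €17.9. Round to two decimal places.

-1.28

At P = 14.9, Q = 1798; at P = 17.9, Q = 1422.
ΔQ = -376, ΔP = 3.0. Midpoints: P̄ = 16.40, Q̄ = 1610.0.
ε = (ΔQ/ΔP)(P̄/Q̄) = (-376/3.0)(16.40/1610.0).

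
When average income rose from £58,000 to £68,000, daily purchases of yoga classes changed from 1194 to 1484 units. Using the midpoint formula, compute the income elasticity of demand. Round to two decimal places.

1.36

ΔQ = 290, ΔI = 10000. Midpoints: Ī = 63,000, Q̄ = 1339.0.
ε_I = (ΔQ/ΔI)(Ī/Q̄) = (290/10000)(63000/1339.0).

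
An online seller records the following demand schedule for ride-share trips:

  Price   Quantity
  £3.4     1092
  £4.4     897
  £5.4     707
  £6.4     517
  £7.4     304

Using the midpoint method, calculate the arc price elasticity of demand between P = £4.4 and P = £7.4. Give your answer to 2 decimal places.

-1.94

At P = 4.4, Q = 897; at P = 7.4, Q = 304.
ΔQ = -593, ΔP = 3.0. Midpoints: P̄ = 5.90, Q̄ = 600.5.
ε = (ΔQ/ΔP)(P̄/Q̄) = (-593/3.0)(5.90/600.5).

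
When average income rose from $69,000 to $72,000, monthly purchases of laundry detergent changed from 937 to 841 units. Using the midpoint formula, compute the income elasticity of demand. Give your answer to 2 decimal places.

ΔQ = -96, ΔI = 3000. Midpoints: Ī = 70,500, Q̄ = 889.0.
ε_I = (ΔQ/ΔI)(Ī/Q̄) = (-96/3000)(70500/889.0).

-2.54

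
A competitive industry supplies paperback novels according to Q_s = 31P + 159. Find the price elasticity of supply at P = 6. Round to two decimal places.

0.54

At P = 6, Q_s = 345.
dQ_s/dP = 31.
ε_s = (dQ_s/dP)(P/Q_s) = (31)(6/345).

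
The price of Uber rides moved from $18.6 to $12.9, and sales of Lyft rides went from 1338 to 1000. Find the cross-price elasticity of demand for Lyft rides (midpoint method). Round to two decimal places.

ΔQ_x = 1000 − 1338 = -338; ΔP_y = 12.9 − 18.6 = -5.7.
Midpoints: P̄_y = 15.75, Q̄_x = 1169.0.
ε_xy = (ΔQ_x/ΔP_y)(P̄_y/Q̄_x) = (-338/-5.7)(15.75/1169.0).
ε_xy > 0, so the goods are substitutes.

0.80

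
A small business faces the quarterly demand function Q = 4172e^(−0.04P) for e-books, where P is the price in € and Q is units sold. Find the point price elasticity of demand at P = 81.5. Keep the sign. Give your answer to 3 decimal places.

-3.260

At P = 81.5, Q = 160.156.
dQ/dP = −0.04·4172e^(−0.04P) = −0.04Q = -6.406.
ε = (dQ/dP)(P/Q) = (-6.406)(81.5/160.156).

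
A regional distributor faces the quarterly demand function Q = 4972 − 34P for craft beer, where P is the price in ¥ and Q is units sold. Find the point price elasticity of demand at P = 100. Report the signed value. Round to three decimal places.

-2.163

At P = 100, Q = 1572.
dQ/dP = −34.
ε = (dQ/dP)(P/Q) = (-34)(100/1572).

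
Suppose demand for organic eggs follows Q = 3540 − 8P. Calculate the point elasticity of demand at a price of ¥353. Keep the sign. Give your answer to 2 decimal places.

-3.94

At P = 353, Q = 716.
dQ/dP = −8.
ε = (dQ/dP)(P/Q) = (-8)(353/716).
|ε| > 1, so demand is elastic at this price.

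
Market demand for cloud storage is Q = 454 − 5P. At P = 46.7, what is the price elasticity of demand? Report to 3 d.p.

-1.059

At P = 46.7, Q = 220.500.
dQ/dP = −5.
ε = (dQ/dP)(P/Q) = (-5)(46.7/220.500).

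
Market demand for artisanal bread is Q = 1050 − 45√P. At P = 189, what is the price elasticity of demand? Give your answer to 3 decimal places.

At P = 189, Q = 431.352.
dQ/dP = −45/(2√P) = -1.637.
ε = (dQ/dP)(P/Q) = (-1.637)(189/431.352).
|ε| < 1, so demand is inelastic at this price.

-0.717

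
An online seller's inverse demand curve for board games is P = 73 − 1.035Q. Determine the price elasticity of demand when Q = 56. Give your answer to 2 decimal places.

At Q = 56, P = 73 − 1.035(56) = 15.04.
dP/dQ = −1.035, so dQ/dP = 1/(−1.035) = -0.966.
ε = (dQ/dP)(P/Q) = (-0.966)(15.04/56).

-0.26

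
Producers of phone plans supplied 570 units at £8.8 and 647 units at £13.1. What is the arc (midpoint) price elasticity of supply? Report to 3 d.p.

0.322

ΔQ = 647 − 570 = 77; ΔP = 13.1 − 8.8 = 4.3.
Midpoints: P̄ = 10.95, Q̄ = 608.5.
ε_s = (ΔQ/ΔP)(P̄/Q̄) = (77/4.3)(10.95/608.5).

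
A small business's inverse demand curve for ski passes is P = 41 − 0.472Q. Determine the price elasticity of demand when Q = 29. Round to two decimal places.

-2.00

At Q = 29, P = 41 − 0.472(29) = 27.31.
dP/dQ = −0.472, so dQ/dP = 1/(−0.472) = -2.119.
ε = (dQ/dP)(P/Q) = (-2.119)(27.31/29).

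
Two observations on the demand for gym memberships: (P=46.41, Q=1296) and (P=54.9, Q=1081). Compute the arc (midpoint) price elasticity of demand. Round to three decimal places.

ΔQ = 1081 − 1296 = -215; ΔP = 54.9 − 46.41 = 8.49.
Midpoints: P̄ = 50.66, Q̄ = 1188.5.
ε = (ΔQ/ΔP)(P̄/Q̄) = (-215/8.49)(50.66/1188.5).

-1.079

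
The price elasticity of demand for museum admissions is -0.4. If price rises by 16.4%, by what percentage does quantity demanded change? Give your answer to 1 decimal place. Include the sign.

-6.6%

%ΔQ ≈ ε × %ΔP = (-0.4)(16.4%) = -6.56%.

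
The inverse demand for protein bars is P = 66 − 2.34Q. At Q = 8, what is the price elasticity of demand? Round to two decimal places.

-2.53

At Q = 8, P = 66 − 2.34(8) = 47.28.
dP/dQ = −2.34, so dQ/dP = 1/(−2.34) = -0.427.
ε = (dQ/dP)(P/Q) = (-0.427)(47.28/8).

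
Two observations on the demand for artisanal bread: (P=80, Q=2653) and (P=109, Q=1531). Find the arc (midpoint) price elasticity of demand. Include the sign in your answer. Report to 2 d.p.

-1.75

ΔQ = 1531 − 2653 = -1122; ΔP = 109 − 80 = 29.
Midpoints: P̄ = 94.50, Q̄ = 2092.0.
ε = (ΔQ/ΔP)(P̄/Q̄) = (-1122/29)(94.50/2092.0).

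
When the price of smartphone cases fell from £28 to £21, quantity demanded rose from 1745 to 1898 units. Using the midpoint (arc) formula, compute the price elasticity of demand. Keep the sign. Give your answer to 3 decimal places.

ΔQ = 1898 − 1745 = 153; ΔP = 21 − 28 = -7.
Midpoints: P̄ = 24.50, Q̄ = 1821.5.
ε = (ΔQ/ΔP)(P̄/Q̄) = (153/-7)(24.50/1821.5).

-0.294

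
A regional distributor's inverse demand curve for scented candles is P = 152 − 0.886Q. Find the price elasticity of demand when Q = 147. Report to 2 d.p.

At Q = 147, P = 152 − 0.886(147) = 21.76.
dP/dQ = −0.886, so dQ/dP = 1/(−0.886) = -1.129.
ε = (dQ/dP)(P/Q) = (-1.129)(21.76/147).

-0.17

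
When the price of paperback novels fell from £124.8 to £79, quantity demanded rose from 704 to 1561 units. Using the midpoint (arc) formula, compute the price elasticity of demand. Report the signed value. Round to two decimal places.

-1.68

ΔQ = 1561 − 704 = 857; ΔP = 79 − 124.8 = -45.8.
Midpoints: P̄ = 101.90, Q̄ = 1132.5.
ε = (ΔQ/ΔP)(P̄/Q̄) = (857/-45.8)(101.90/1132.5).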